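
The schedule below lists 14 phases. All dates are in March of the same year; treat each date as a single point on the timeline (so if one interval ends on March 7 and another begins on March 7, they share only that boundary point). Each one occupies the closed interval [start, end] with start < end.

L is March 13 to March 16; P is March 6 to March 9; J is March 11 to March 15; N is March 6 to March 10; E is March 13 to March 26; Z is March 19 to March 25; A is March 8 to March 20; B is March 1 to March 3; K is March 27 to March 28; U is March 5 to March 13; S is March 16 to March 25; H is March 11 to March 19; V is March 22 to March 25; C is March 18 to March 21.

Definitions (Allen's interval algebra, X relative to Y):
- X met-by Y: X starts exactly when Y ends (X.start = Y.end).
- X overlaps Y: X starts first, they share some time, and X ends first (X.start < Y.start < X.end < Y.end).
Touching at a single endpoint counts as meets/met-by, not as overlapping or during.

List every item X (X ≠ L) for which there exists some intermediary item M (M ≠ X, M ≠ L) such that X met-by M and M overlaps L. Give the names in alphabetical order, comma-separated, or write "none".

none

Target L = [March 13, March 16].
Intermediaries M with M overlaps L: J.
Via J — items with X met-by J: none.
Union: none.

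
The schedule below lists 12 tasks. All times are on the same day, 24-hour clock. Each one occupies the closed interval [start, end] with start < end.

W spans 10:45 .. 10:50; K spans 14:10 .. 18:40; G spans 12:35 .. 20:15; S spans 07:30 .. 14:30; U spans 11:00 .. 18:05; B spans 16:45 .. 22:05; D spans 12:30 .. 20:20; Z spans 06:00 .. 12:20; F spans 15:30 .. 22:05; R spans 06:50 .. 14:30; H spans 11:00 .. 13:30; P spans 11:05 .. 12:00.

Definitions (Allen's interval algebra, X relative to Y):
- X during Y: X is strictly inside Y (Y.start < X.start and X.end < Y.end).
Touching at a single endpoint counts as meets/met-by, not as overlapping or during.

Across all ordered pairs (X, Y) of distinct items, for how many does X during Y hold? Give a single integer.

13

Checking all 132 ordered pairs for relation 'during'; matching pairs in alphabetical order:
(G, D): G during D ✓
(H, R): H during R ✓
(H, S): H during S ✓
(K, D): K during D ✓
(K, G): K during G ✓
(P, H): P during H ✓
(P, R): P during R ✓
(P, S): P during S ✓
(P, U): P during U ✓
(P, Z): P during Z ✓
(W, R): W during R ✓
(W, S): W during S ✓
(W, Z): W during Z ✓
Count: 13.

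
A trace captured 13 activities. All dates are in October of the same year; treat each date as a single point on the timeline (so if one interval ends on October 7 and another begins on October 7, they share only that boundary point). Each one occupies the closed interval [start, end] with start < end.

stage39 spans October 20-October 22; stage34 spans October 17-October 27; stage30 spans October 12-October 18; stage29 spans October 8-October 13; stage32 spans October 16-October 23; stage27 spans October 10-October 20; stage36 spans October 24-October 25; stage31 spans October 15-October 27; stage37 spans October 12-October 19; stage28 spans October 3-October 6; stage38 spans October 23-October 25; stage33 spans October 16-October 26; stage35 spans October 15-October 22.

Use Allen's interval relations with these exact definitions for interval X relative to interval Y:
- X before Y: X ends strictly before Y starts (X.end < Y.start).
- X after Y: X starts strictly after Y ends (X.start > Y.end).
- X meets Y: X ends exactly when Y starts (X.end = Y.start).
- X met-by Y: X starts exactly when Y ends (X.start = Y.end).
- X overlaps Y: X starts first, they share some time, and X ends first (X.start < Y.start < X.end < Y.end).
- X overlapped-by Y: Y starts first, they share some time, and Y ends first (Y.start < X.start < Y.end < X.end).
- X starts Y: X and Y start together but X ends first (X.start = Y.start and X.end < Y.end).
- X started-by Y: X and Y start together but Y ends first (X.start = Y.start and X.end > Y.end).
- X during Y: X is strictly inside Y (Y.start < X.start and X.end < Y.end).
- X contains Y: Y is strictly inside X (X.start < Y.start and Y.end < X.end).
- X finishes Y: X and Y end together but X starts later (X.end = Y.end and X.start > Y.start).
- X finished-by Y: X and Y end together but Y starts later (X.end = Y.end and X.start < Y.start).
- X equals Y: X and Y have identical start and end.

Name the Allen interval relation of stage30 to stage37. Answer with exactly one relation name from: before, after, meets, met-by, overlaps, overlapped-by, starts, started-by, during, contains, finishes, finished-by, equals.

stage30 = [October 12, October 18]; stage37 = [October 12, October 19].
Compare endpoints: stage30.start = stage37.start, stage30.start < stage37.end, stage30.end > stage37.start, stage30.end < stage37.end.
That pattern is 'starts'.

starts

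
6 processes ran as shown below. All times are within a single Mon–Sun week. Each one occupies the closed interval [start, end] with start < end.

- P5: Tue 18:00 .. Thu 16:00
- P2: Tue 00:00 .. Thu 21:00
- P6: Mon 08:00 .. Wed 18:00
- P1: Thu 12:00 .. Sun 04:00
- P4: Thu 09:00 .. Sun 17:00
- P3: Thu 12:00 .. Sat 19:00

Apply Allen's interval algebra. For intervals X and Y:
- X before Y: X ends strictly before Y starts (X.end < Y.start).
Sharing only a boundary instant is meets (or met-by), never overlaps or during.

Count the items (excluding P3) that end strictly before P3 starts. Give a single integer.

Target P3 = [Thu 12:00, Sat 19:00].
P1 [Thu 12:00, Sun 04:00] → started-by → no.
P2 [Tue 00:00, Thu 21:00] → overlaps → no.
P4 [Thu 09:00, Sun 17:00] → contains → no.
P5 [Tue 18:00, Thu 16:00] → overlaps → no.
P6 [Mon 08:00, Wed 18:00] → before → counts.
Total: 1.

1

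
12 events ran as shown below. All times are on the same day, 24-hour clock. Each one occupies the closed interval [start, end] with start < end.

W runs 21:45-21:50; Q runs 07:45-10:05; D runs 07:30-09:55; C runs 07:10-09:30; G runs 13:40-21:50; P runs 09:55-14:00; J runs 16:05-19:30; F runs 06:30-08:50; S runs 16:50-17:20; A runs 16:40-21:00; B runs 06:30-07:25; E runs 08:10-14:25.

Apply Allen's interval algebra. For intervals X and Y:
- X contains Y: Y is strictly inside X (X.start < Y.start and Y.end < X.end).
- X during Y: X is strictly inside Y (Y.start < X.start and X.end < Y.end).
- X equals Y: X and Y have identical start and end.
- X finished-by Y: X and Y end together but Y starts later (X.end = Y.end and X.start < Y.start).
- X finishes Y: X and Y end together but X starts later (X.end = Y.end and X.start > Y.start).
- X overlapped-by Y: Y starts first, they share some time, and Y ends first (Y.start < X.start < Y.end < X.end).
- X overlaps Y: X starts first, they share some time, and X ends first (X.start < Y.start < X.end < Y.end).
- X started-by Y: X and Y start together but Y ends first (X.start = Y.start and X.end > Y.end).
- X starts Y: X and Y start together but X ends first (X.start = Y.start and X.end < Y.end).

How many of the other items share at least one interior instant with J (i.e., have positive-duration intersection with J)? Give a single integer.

Target J = [16:05, 19:30].
A [16:40, 21:00] → overlapped-by → counts.
B [06:30, 07:25] → before → no.
C [07:10, 09:30] → before → no.
D [07:30, 09:55] → before → no.
E [08:10, 14:25] → before → no.
F [06:30, 08:50] → before → no.
G [13:40, 21:50] → contains → counts.
P [09:55, 14:00] → before → no.
Q [07:45, 10:05] → before → no.
S [16:50, 17:20] → during → counts.
W [21:45, 21:50] → after → no.
Total: 3.

3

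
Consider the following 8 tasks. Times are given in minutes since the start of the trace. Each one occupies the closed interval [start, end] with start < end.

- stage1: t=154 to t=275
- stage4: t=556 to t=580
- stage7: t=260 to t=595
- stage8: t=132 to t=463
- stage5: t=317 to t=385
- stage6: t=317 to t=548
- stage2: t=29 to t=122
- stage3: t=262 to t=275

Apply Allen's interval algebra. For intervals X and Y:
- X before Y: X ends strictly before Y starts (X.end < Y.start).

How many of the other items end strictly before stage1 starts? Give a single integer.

Target stage1 = [t=154, t=275].
stage2 [t=29, t=122] → before → counts.
stage3 [t=262, t=275] → finishes → no.
stage4 [t=556, t=580] → after → no.
stage5 [t=317, t=385] → after → no.
stage6 [t=317, t=548] → after → no.
stage7 [t=260, t=595] → overlapped-by → no.
stage8 [t=132, t=463] → contains → no.
Total: 1.

1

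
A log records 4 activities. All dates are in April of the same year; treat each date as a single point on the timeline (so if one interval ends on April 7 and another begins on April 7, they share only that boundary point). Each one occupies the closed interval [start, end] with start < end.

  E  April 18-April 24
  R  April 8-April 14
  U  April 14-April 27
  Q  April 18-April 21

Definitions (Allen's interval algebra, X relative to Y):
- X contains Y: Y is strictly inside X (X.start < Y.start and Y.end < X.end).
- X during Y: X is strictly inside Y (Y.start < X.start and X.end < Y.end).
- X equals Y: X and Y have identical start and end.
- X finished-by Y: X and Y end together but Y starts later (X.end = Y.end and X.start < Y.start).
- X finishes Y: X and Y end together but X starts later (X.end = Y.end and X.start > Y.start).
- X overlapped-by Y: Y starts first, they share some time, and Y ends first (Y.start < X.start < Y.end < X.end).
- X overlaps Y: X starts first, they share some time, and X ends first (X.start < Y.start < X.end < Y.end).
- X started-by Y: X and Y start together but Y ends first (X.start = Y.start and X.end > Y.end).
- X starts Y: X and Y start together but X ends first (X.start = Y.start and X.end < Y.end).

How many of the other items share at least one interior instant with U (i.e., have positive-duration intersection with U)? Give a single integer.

2

Target U = [April 14, April 27].
E [April 18, April 24] → during → counts.
Q [April 18, April 21] → during → counts.
R [April 8, April 14] → meets → no.
Total: 2.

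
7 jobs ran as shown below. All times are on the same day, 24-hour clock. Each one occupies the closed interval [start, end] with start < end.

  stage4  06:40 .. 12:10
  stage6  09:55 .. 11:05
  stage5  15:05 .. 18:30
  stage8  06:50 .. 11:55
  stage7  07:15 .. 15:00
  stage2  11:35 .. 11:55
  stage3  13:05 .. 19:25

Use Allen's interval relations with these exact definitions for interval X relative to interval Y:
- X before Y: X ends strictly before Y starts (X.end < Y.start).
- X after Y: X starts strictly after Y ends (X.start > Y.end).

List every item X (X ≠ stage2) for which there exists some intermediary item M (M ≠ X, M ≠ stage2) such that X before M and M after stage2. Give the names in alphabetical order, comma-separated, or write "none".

Target stage2 = [11:35, 11:55].
Intermediaries M with M after stage2: stage3, stage5.
Via stage3 — items with X before stage3: stage4, stage6, stage8.
Via stage5 — items with X before stage5: stage4, stage6, stage7, stage8.
Union: stage4, stage6, stage7, stage8.

stage4, stage6, stage7, stage8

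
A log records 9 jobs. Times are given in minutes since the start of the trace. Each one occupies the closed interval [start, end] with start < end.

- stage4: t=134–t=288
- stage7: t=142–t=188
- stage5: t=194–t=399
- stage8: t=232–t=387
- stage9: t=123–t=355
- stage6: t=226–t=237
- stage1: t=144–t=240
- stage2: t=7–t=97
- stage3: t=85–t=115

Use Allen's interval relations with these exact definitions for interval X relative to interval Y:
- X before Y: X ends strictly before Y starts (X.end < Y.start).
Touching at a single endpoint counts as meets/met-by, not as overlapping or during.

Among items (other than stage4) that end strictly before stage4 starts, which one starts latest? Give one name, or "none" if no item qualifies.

stage3

Target stage4 = [t=134, t=288].
stage1 [t=144, t=240] → during → excluded.
stage2 [t=7, t=97] → before → candidate.
stage3 [t=85, t=115] → before → candidate.
stage5 [t=194, t=399] → overlapped-by → excluded.
stage6 [t=226, t=237] → during → excluded.
stage7 [t=142, t=188] → during → excluded.
stage8 [t=232, t=387] → overlapped-by → excluded.
stage9 [t=123, t=355] → contains → excluded.
Among candidates, latest start is t=85 → stage3.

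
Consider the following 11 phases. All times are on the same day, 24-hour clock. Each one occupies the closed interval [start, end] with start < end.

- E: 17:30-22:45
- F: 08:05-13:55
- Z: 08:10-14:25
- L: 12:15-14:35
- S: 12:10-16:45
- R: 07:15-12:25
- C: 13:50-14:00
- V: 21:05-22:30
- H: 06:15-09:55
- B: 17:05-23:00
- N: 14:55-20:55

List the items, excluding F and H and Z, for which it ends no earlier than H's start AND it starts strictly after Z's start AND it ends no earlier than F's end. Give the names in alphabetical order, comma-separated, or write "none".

B, C, E, L, N, S, V

Conditions: its end is no earlier than H's start (X.end >= 06:15) AND its start is strictly after Z's start (X.start > 08:10) AND its end is no earlier than F's end (X.end >= 13:55).
B: end 23:00 >= 06:15? ✓; start 17:05 > 08:10? ✓; end 23:00 >= 13:55? ✓ → yes.
C: end 14:00 >= 06:15? ✓; start 13:50 > 08:10? ✓; end 14:00 >= 13:55? ✓ → yes.
E: end 22:45 >= 06:15? ✓; start 17:30 > 08:10? ✓; end 22:45 >= 13:55? ✓ → yes.
L: end 14:35 >= 06:15? ✓; start 12:15 > 08:10? ✓; end 14:35 >= 13:55? ✓ → yes.
N: end 20:55 >= 06:15? ✓; start 14:55 > 08:10? ✓; end 20:55 >= 13:55? ✓ → yes.
R: end 12:25 >= 06:15? ✓; start 07:15 > 08:10? ✗; end 12:25 >= 13:55? ✗ → no.
S: end 16:45 >= 06:15? ✓; start 12:10 > 08:10? ✓; end 16:45 >= 13:55? ✓ → yes.
V: end 22:30 >= 06:15? ✓; start 21:05 > 08:10? ✓; end 22:30 >= 13:55? ✓ → yes.
Result: B, C, E, L, N, S, V.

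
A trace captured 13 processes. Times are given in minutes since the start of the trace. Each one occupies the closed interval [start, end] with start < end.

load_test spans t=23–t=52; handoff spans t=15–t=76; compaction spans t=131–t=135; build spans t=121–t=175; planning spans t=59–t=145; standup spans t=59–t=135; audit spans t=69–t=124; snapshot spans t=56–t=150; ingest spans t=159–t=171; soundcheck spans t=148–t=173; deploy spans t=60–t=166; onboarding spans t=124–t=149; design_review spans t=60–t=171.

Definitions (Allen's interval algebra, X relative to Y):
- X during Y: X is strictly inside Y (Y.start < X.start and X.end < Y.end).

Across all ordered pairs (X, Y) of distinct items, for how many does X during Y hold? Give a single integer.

21

Checking all 156 ordered pairs for relation 'during'; matching pairs in alphabetical order:
(audit, deploy): audit during deploy ✓
(audit, design_review): audit during design_review ✓
(audit, planning): audit during planning ✓
(audit, snapshot): audit during snapshot ✓
(audit, standup): audit during standup ✓
(compaction, build): compaction during build ✓
(compaction, deploy): compaction during deploy ✓
(compaction, design_review): compaction during design_review ✓
(compaction, onboarding): compaction during onboarding ✓
(compaction, planning): compaction during planning ✓
(compaction, snapshot): compaction during snapshot ✓
(ingest, build): ingest during build ✓
(ingest, soundcheck): ingest during soundcheck ✓
(load_test, handoff): load_test during handoff ✓
(onboarding, build): onboarding during build ✓
(onboarding, deploy): onboarding during deploy ✓
(onboarding, design_review): onboarding during design_review ✓
(onboarding, snapshot): onboarding during snapshot ✓
(planning, snapshot): planning during snapshot ✓
(soundcheck, build): soundcheck during build ✓
(standup, snapshot): standup during snapshot ✓
Count: 21.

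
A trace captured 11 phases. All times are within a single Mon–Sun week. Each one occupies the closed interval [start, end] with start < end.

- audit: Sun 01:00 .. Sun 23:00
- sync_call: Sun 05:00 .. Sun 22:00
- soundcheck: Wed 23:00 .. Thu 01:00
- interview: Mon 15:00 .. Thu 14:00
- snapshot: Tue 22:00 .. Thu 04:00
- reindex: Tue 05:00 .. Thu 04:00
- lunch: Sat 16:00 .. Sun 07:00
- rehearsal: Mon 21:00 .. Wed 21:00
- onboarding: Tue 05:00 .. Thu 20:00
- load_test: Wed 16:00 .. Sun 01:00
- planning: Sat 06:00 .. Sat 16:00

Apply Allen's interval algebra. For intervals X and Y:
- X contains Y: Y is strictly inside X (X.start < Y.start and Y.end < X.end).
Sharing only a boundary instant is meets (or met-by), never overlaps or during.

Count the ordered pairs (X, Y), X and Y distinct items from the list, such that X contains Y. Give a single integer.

Checking all 110 ordered pairs for relation 'contains'; matching pairs in alphabetical order:
(audit, sync_call): audit contains sync_call ✓
(interview, rehearsal): interview contains rehearsal ✓
(interview, reindex): interview contains reindex ✓
(interview, snapshot): interview contains snapshot ✓
(interview, soundcheck): interview contains soundcheck ✓
(load_test, planning): load_test contains planning ✓
(load_test, soundcheck): load_test contains soundcheck ✓
(onboarding, snapshot): onboarding contains snapshot ✓
(onboarding, soundcheck): onboarding contains soundcheck ✓
(reindex, soundcheck): reindex contains soundcheck ✓
(snapshot, soundcheck): snapshot contains soundcheck ✓
Count: 11.

11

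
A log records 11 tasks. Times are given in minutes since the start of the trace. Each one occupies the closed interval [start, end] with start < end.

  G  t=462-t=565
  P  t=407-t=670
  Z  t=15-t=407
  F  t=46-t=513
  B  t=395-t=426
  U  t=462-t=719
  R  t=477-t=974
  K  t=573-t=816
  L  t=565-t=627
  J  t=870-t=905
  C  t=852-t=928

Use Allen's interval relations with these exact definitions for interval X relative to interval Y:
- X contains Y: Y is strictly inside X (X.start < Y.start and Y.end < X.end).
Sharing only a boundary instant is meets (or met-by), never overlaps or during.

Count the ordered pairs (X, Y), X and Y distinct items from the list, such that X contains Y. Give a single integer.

9

Checking all 110 ordered pairs for relation 'contains'; matching pairs in alphabetical order:
(C, J): C contains J ✓
(F, B): F contains B ✓
(P, G): P contains G ✓
(P, L): P contains L ✓
(R, C): R contains C ✓
(R, J): R contains J ✓
(R, K): R contains K ✓
(R, L): R contains L ✓
(U, L): U contains L ✓
Count: 9.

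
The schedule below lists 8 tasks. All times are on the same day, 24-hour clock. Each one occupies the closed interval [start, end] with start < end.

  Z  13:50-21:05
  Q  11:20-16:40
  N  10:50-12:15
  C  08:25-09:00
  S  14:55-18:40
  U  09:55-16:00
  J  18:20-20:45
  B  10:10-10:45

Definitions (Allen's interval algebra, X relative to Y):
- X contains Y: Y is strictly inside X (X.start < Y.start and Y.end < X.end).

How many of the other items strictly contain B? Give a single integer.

1

Target B = [10:10, 10:45].
C [08:25, 09:00] → before → no.
J [18:20, 20:45] → after → no.
N [10:50, 12:15] → after → no.
Q [11:20, 16:40] → after → no.
S [14:55, 18:40] → after → no.
U [09:55, 16:00] → contains → counts.
Z [13:50, 21:05] → after → no.
Total: 1.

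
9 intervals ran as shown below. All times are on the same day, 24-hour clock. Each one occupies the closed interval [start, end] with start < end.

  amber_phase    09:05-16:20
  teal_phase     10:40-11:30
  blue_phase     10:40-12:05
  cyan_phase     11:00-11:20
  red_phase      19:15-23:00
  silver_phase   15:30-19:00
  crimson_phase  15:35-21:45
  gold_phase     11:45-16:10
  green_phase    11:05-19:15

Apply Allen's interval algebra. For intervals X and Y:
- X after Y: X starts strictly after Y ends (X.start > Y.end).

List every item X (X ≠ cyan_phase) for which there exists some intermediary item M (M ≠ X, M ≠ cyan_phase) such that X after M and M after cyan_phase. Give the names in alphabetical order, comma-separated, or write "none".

red_phase

Target cyan_phase = [11:00, 11:20].
Intermediaries M with M after cyan_phase: crimson_phase, gold_phase, red_phase, silver_phase.
Via crimson_phase — items with X after crimson_phase: none.
Via gold_phase — items with X after gold_phase: red_phase.
Via red_phase — items with X after red_phase: none.
Via silver_phase — items with X after silver_phase: red_phase.
Union: red_phase.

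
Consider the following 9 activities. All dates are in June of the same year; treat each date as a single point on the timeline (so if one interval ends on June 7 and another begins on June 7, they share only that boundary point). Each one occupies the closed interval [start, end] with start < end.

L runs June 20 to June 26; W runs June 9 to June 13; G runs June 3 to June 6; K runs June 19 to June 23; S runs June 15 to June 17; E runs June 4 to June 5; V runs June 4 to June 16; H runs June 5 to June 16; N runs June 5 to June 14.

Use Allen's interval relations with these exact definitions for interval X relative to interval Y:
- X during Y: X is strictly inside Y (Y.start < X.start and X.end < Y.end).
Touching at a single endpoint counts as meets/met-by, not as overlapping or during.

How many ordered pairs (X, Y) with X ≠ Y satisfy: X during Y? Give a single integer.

Checking all 72 ordered pairs for relation 'during'; matching pairs in alphabetical order:
(E, G): E during G ✓
(N, V): N during V ✓
(W, H): W during H ✓
(W, N): W during N ✓
(W, V): W during V ✓
Count: 5.

5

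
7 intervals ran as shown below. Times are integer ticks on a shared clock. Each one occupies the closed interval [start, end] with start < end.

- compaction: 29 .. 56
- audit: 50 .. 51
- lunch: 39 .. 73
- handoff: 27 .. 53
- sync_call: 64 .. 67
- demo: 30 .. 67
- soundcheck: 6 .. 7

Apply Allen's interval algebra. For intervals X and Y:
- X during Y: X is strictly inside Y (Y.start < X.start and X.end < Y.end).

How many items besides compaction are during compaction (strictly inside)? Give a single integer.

Target compaction = [29, 56].
audit [50, 51] → during → counts.
demo [30, 67] → overlapped-by → no.
handoff [27, 53] → overlaps → no.
lunch [39, 73] → overlapped-by → no.
soundcheck [6, 7] → before → no.
sync_call [64, 67] → after → no.
Total: 1.

1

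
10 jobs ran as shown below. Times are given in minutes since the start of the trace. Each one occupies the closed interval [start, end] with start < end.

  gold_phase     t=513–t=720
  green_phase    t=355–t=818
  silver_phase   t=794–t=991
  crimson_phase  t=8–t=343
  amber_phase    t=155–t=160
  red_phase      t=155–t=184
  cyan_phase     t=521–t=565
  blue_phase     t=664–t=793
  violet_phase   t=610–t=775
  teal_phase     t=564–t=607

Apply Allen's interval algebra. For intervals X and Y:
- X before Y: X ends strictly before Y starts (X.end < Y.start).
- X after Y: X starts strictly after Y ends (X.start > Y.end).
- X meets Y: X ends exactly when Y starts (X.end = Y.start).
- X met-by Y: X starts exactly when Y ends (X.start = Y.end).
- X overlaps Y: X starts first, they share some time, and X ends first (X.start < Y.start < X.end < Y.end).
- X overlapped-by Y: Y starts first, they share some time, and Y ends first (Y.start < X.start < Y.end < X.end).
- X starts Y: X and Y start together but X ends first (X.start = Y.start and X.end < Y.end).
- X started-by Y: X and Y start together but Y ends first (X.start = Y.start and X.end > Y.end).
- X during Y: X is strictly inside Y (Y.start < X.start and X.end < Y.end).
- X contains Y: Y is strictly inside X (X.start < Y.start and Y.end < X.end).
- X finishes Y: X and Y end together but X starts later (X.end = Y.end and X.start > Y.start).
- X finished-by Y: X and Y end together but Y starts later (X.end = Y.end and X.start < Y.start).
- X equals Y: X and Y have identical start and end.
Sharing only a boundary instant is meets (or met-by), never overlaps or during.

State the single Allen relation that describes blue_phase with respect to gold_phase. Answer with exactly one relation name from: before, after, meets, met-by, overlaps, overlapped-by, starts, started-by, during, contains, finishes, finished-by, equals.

overlapped-by

blue_phase = [t=664, t=793]; gold_phase = [t=513, t=720].
Compare endpoints: blue_phase.start > gold_phase.start, blue_phase.start < gold_phase.end, blue_phase.end > gold_phase.start, blue_phase.end > gold_phase.end.
That pattern is 'overlapped-by'.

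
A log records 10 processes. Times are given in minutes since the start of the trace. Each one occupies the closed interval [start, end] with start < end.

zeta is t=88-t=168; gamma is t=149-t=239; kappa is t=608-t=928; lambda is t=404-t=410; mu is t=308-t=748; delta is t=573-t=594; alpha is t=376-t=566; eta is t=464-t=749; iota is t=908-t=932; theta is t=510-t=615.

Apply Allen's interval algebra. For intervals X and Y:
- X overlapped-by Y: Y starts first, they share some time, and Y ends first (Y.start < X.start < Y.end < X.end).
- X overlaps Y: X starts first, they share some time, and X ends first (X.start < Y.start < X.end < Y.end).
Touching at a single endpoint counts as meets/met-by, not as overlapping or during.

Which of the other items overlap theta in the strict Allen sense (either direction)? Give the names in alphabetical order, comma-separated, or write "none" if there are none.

alpha, kappa

Target theta = [t=510, t=615].
alpha [t=376, t=566] → overlaps → yes.
delta [t=573, t=594] → during → no.
eta [t=464, t=749] → contains → no.
gamma [t=149, t=239] → before → no.
iota [t=908, t=932] → after → no.
kappa [t=608, t=928] → overlapped-by → yes.
lambda [t=404, t=410] → before → no.
mu [t=308, t=748] → contains → no.
zeta [t=88, t=168] → before → no.
Result: alpha, kappa.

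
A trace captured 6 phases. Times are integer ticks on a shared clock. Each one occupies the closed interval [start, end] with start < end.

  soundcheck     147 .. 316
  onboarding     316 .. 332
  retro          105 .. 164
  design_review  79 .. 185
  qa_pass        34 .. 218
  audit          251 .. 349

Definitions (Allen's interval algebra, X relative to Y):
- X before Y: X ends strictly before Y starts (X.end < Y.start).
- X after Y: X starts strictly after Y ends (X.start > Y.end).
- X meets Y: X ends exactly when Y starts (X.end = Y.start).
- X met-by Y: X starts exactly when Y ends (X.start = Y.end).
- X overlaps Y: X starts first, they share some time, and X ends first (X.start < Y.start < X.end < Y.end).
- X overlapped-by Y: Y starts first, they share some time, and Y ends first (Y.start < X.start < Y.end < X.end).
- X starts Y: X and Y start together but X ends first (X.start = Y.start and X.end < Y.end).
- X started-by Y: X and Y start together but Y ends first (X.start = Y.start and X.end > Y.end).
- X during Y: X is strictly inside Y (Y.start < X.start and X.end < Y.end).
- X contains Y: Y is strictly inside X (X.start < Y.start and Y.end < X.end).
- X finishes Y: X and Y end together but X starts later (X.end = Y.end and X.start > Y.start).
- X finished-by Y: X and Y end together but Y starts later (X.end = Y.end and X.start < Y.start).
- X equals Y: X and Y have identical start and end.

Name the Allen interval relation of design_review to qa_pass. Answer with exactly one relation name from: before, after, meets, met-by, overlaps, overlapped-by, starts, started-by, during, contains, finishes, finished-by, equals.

design_review = [79, 185]; qa_pass = [34, 218].
Compare endpoints: design_review.start > qa_pass.start, design_review.start < qa_pass.end, design_review.end > qa_pass.start, design_review.end < qa_pass.end.
That pattern is 'during'.

during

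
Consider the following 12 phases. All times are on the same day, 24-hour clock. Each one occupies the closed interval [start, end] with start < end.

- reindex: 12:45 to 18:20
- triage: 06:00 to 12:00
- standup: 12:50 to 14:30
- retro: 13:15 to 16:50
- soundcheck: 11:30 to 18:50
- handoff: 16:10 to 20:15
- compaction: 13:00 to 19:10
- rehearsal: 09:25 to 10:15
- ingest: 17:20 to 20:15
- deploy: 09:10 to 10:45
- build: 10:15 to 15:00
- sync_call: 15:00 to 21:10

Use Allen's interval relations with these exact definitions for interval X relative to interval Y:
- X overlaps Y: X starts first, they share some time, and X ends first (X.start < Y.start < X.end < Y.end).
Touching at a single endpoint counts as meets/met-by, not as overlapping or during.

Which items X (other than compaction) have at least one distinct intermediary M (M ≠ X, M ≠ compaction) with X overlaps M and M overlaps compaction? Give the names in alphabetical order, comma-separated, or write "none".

Target compaction = [13:00, 19:10].
Intermediaries M with M overlaps compaction: build, reindex, soundcheck, standup.
Via build — items with X overlaps build: deploy, triage.
Via reindex — items with X overlaps reindex: build.
Via soundcheck — items with X overlaps soundcheck: build, triage.
Via standup — items with X overlaps standup: none.
Union: build, deploy, triage.

build, deploy, triage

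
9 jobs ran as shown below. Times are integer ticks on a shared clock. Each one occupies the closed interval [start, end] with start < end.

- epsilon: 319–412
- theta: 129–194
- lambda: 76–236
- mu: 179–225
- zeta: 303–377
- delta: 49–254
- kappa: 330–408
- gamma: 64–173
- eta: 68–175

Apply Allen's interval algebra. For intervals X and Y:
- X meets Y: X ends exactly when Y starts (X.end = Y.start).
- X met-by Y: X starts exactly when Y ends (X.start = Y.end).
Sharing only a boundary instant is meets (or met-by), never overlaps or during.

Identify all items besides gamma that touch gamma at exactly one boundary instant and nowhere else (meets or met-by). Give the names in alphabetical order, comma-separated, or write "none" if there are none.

none

Target gamma = [64, 173].
delta [49, 254] → contains → no.
epsilon [319, 412] → after → no.
eta [68, 175] → overlapped-by → no.
kappa [330, 408] → after → no.
lambda [76, 236] → overlapped-by → no.
mu [179, 225] → after → no.
theta [129, 194] → overlapped-by → no.
zeta [303, 377] → after → no.
Result: none.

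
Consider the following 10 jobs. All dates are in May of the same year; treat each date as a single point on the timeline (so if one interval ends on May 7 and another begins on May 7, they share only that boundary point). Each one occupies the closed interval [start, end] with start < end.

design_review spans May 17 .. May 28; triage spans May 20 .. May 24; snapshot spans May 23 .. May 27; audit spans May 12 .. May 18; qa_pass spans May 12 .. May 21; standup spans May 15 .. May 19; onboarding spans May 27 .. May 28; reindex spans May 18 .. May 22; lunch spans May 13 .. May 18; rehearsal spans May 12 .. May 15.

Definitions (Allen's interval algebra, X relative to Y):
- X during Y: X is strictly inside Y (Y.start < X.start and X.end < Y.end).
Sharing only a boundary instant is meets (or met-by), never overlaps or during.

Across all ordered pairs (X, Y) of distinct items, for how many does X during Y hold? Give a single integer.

5

Checking all 90 ordered pairs for relation 'during'; matching pairs in alphabetical order:
(lunch, qa_pass): lunch during qa_pass ✓
(reindex, design_review): reindex during design_review ✓
(snapshot, design_review): snapshot during design_review ✓
(standup, qa_pass): standup during qa_pass ✓
(triage, design_review): triage during design_review ✓
Count: 5.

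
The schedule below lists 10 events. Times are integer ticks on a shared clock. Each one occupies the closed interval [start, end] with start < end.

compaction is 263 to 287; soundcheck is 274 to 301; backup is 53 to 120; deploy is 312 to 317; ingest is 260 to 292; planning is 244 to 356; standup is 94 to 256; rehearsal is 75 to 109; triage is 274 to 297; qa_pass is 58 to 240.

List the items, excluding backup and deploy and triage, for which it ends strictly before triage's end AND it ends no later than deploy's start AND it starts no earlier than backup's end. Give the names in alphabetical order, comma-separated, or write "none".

compaction, ingest

Conditions: its end is strictly before triage's end (X.end < 297) AND its end is no later than deploy's start (X.end <= 312) AND its start is no earlier than backup's end (X.start >= 120).
compaction: end 287 < 297? ✓; end 287 <= 312? ✓; start 263 >= 120? ✓ → yes.
ingest: end 292 < 297? ✓; end 292 <= 312? ✓; start 260 >= 120? ✓ → yes.
planning: end 356 < 297? ✗; end 356 <= 312? ✗; start 244 >= 120? ✓ → no.
qa_pass: end 240 < 297? ✓; end 240 <= 312? ✓; start 58 >= 120? ✗ → no.
rehearsal: end 109 < 297? ✓; end 109 <= 312? ✓; start 75 >= 120? ✗ → no.
soundcheck: end 301 < 297? ✗; end 301 <= 312? ✓; start 274 >= 120? ✓ → no.
standup: end 256 < 297? ✓; end 256 <= 312? ✓; start 94 >= 120? ✗ → no.
Result: compaction, ingest.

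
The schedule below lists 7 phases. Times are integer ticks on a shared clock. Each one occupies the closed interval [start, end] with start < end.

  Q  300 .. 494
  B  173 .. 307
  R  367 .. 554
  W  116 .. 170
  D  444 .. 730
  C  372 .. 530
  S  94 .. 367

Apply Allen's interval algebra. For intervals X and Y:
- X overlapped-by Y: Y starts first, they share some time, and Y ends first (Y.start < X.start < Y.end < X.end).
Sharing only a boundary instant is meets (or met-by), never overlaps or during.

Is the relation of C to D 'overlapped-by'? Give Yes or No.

C = [372, 530], D = [444, 730].
Actual relation of C to D: overlaps.
Asked whether 'overlapped-by' holds → No.

No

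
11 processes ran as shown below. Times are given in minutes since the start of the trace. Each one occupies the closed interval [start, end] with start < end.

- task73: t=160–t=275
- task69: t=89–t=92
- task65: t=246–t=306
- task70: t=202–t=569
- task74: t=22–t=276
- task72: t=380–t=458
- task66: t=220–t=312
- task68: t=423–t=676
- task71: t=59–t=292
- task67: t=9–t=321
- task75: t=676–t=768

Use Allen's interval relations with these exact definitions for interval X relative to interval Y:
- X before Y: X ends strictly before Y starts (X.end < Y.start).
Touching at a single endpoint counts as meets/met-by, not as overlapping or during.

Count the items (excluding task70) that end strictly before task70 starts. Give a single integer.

1

Target task70 = [t=202, t=569].
task65 [t=246, t=306] → during → no.
task66 [t=220, t=312] → during → no.
task67 [t=9, t=321] → overlaps → no.
task68 [t=423, t=676] → overlapped-by → no.
task69 [t=89, t=92] → before → counts.
task71 [t=59, t=292] → overlaps → no.
task72 [t=380, t=458] → during → no.
task73 [t=160, t=275] → overlaps → no.
task74 [t=22, t=276] → overlaps → no.
task75 [t=676, t=768] → after → no.
Total: 1.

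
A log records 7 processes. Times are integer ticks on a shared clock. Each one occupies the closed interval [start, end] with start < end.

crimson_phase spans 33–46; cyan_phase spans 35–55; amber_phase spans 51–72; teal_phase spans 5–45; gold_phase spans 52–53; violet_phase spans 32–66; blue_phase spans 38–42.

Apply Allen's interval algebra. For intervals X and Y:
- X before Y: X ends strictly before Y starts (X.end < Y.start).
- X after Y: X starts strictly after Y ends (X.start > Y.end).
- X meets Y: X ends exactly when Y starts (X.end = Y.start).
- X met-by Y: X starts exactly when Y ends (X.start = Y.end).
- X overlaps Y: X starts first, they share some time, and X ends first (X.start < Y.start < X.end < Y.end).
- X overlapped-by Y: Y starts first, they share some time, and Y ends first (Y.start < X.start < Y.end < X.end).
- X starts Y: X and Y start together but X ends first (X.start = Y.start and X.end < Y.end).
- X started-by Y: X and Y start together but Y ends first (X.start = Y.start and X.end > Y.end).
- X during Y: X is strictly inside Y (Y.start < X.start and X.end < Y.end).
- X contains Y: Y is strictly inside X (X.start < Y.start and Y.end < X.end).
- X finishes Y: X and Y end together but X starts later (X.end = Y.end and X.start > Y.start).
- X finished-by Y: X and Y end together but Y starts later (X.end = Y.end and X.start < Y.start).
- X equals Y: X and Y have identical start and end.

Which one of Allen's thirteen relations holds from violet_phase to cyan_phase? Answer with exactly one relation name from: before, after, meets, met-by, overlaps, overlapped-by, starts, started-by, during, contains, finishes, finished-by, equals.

contains

violet_phase = [32, 66]; cyan_phase = [35, 55].
Compare endpoints: violet_phase.start < cyan_phase.start, violet_phase.start < cyan_phase.end, violet_phase.end > cyan_phase.start, violet_phase.end > cyan_phase.end.
That pattern is 'contains'.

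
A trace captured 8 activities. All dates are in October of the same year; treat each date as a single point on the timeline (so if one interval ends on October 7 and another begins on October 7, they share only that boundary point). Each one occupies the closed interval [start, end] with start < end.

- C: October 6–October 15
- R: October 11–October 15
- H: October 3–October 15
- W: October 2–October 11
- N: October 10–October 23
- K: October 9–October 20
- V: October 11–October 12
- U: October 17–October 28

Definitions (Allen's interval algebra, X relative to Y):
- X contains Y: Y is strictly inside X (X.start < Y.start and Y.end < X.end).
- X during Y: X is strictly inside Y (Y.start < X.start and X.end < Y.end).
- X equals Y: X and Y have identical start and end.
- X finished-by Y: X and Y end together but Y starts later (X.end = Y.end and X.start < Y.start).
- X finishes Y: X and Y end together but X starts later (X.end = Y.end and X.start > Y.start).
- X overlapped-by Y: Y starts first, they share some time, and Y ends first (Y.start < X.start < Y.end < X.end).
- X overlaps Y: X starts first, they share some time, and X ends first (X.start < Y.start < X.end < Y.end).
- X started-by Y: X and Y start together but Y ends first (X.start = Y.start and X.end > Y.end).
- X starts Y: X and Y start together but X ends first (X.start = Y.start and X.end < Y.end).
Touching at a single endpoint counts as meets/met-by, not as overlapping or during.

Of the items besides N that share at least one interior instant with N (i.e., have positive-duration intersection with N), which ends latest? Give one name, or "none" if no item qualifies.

Target N = [October 10, October 23].
C [October 6, October 15] → overlaps → candidate.
H [October 3, October 15] → overlaps → candidate.
K [October 9, October 20] → overlaps → candidate.
R [October 11, October 15] → during → candidate.
U [October 17, October 28] → overlapped-by → candidate.
V [October 11, October 12] → during → candidate.
W [October 2, October 11] → overlaps → candidate.
Among candidates, latest end is October 28 → U.

U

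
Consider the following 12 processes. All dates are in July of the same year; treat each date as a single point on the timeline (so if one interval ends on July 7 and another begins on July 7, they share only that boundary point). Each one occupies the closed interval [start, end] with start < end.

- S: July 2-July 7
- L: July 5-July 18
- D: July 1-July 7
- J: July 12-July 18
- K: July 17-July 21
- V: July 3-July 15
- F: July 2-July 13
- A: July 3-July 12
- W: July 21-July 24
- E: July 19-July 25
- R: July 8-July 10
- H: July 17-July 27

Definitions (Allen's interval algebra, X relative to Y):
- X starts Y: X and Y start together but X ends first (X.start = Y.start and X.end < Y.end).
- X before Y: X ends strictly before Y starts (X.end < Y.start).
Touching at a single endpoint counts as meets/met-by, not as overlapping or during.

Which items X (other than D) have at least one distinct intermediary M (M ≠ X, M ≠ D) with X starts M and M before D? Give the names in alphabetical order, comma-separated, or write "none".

none

Target D = [July 1, July 7].
Intermediaries M with M before D: none.
Union: none.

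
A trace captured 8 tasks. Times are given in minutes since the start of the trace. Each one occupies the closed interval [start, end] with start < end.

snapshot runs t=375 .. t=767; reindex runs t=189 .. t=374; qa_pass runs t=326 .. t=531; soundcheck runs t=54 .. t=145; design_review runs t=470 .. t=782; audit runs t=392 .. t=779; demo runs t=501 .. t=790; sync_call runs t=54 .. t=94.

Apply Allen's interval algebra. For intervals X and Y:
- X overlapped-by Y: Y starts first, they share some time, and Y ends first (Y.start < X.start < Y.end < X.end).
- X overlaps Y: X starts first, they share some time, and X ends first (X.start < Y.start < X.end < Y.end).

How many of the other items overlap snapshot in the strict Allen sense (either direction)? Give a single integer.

4

Target snapshot = [t=375, t=767].
audit [t=392, t=779] → overlapped-by → counts.
demo [t=501, t=790] → overlapped-by → counts.
design_review [t=470, t=782] → overlapped-by → counts.
qa_pass [t=326, t=531] → overlaps → counts.
reindex [t=189, t=374] → before → no.
soundcheck [t=54, t=145] → before → no.
sync_call [t=54, t=94] → before → no.
Total: 4.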